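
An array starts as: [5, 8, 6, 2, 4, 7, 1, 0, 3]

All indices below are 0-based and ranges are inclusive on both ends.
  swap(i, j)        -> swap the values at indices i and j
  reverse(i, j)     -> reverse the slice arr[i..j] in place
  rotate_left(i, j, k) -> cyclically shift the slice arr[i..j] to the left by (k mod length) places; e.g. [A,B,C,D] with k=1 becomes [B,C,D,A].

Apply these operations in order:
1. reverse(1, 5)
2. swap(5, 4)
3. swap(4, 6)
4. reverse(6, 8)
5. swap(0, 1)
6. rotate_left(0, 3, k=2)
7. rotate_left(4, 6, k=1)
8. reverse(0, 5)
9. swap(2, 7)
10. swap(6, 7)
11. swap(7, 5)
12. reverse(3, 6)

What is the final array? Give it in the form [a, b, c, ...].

After 1 (reverse(1, 5)): [5, 7, 4, 2, 6, 8, 1, 0, 3]
After 2 (swap(5, 4)): [5, 7, 4, 2, 8, 6, 1, 0, 3]
After 3 (swap(4, 6)): [5, 7, 4, 2, 1, 6, 8, 0, 3]
After 4 (reverse(6, 8)): [5, 7, 4, 2, 1, 6, 3, 0, 8]
After 5 (swap(0, 1)): [7, 5, 4, 2, 1, 6, 3, 0, 8]
After 6 (rotate_left(0, 3, k=2)): [4, 2, 7, 5, 1, 6, 3, 0, 8]
After 7 (rotate_left(4, 6, k=1)): [4, 2, 7, 5, 6, 3, 1, 0, 8]
After 8 (reverse(0, 5)): [3, 6, 5, 7, 2, 4, 1, 0, 8]
After 9 (swap(2, 7)): [3, 6, 0, 7, 2, 4, 1, 5, 8]
After 10 (swap(6, 7)): [3, 6, 0, 7, 2, 4, 5, 1, 8]
After 11 (swap(7, 5)): [3, 6, 0, 7, 2, 1, 5, 4, 8]
After 12 (reverse(3, 6)): [3, 6, 0, 5, 1, 2, 7, 4, 8]

Answer: [3, 6, 0, 5, 1, 2, 7, 4, 8]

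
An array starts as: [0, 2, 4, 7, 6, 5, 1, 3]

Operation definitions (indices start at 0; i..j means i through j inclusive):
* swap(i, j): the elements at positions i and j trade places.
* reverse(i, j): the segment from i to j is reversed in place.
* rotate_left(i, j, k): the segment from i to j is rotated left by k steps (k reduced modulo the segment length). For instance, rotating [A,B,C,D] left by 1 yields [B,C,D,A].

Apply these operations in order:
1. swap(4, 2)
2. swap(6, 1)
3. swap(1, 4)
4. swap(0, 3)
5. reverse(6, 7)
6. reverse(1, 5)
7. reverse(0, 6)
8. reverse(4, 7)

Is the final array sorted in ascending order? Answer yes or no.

Answer: no

Derivation:
After 1 (swap(4, 2)): [0, 2, 6, 7, 4, 5, 1, 3]
After 2 (swap(6, 1)): [0, 1, 6, 7, 4, 5, 2, 3]
After 3 (swap(1, 4)): [0, 4, 6, 7, 1, 5, 2, 3]
After 4 (swap(0, 3)): [7, 4, 6, 0, 1, 5, 2, 3]
After 5 (reverse(6, 7)): [7, 4, 6, 0, 1, 5, 3, 2]
After 6 (reverse(1, 5)): [7, 5, 1, 0, 6, 4, 3, 2]
After 7 (reverse(0, 6)): [3, 4, 6, 0, 1, 5, 7, 2]
After 8 (reverse(4, 7)): [3, 4, 6, 0, 2, 7, 5, 1]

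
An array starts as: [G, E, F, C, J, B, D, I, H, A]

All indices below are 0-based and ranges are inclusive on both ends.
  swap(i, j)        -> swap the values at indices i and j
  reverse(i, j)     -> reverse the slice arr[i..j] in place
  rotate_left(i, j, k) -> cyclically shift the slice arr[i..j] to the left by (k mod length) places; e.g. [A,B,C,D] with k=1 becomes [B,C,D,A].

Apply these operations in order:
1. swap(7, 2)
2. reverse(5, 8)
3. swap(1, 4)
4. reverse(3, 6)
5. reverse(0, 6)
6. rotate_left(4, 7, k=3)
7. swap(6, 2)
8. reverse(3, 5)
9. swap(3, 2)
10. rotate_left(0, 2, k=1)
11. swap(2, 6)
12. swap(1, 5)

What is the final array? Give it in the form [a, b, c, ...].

After 1 (swap(7, 2)): [G, E, I, C, J, B, D, F, H, A]
After 2 (reverse(5, 8)): [G, E, I, C, J, H, F, D, B, A]
After 3 (swap(1, 4)): [G, J, I, C, E, H, F, D, B, A]
After 4 (reverse(3, 6)): [G, J, I, F, H, E, C, D, B, A]
After 5 (reverse(0, 6)): [C, E, H, F, I, J, G, D, B, A]
After 6 (rotate_left(4, 7, k=3)): [C, E, H, F, D, I, J, G, B, A]
After 7 (swap(6, 2)): [C, E, J, F, D, I, H, G, B, A]
After 8 (reverse(3, 5)): [C, E, J, I, D, F, H, G, B, A]
After 9 (swap(3, 2)): [C, E, I, J, D, F, H, G, B, A]
After 10 (rotate_left(0, 2, k=1)): [E, I, C, J, D, F, H, G, B, A]
After 11 (swap(2, 6)): [E, I, H, J, D, F, C, G, B, A]
After 12 (swap(1, 5)): [E, F, H, J, D, I, C, G, B, A]

Answer: [E, F, H, J, D, I, C, G, B, A]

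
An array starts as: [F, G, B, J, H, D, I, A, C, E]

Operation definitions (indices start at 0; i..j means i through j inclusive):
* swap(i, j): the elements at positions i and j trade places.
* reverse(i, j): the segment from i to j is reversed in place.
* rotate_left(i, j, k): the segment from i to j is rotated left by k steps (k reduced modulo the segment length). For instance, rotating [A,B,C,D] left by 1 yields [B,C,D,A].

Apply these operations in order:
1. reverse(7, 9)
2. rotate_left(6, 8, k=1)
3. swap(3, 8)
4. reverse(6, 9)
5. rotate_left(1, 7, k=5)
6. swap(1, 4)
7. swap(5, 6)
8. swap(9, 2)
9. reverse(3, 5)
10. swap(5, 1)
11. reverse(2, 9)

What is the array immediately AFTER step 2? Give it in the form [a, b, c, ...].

After 1 (reverse(7, 9)): [F, G, B, J, H, D, I, E, C, A]
After 2 (rotate_left(6, 8, k=1)): [F, G, B, J, H, D, E, C, I, A]

Answer: [F, G, B, J, H, D, E, C, I, A]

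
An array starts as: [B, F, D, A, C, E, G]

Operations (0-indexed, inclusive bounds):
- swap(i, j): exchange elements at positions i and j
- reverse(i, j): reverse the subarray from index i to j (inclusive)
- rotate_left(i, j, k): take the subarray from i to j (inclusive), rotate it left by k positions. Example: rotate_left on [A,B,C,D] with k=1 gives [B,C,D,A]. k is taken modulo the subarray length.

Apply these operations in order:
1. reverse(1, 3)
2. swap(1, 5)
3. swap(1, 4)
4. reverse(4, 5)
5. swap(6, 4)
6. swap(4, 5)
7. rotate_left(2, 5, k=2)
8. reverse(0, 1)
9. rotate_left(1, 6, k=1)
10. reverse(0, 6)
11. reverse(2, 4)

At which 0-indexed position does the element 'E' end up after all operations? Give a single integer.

Answer: 5

Derivation:
After 1 (reverse(1, 3)): [B, A, D, F, C, E, G]
After 2 (swap(1, 5)): [B, E, D, F, C, A, G]
After 3 (swap(1, 4)): [B, C, D, F, E, A, G]
After 4 (reverse(4, 5)): [B, C, D, F, A, E, G]
After 5 (swap(6, 4)): [B, C, D, F, G, E, A]
After 6 (swap(4, 5)): [B, C, D, F, E, G, A]
After 7 (rotate_left(2, 5, k=2)): [B, C, E, G, D, F, A]
After 8 (reverse(0, 1)): [C, B, E, G, D, F, A]
After 9 (rotate_left(1, 6, k=1)): [C, E, G, D, F, A, B]
After 10 (reverse(0, 6)): [B, A, F, D, G, E, C]
After 11 (reverse(2, 4)): [B, A, G, D, F, E, C]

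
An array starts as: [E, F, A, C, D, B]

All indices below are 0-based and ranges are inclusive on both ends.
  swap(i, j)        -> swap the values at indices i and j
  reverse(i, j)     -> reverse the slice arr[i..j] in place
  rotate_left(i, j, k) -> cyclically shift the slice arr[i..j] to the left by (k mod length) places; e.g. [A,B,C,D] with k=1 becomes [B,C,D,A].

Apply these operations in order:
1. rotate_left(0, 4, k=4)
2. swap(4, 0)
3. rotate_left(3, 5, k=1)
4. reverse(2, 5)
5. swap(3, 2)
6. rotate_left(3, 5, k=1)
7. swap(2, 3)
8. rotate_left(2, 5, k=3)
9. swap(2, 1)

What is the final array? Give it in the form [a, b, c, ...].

Answer: [C, A, E, D, B, F]

Derivation:
After 1 (rotate_left(0, 4, k=4)): [D, E, F, A, C, B]
After 2 (swap(4, 0)): [C, E, F, A, D, B]
After 3 (rotate_left(3, 5, k=1)): [C, E, F, D, B, A]
After 4 (reverse(2, 5)): [C, E, A, B, D, F]
After 5 (swap(3, 2)): [C, E, B, A, D, F]
After 6 (rotate_left(3, 5, k=1)): [C, E, B, D, F, A]
After 7 (swap(2, 3)): [C, E, D, B, F, A]
After 8 (rotate_left(2, 5, k=3)): [C, E, A, D, B, F]
After 9 (swap(2, 1)): [C, A, E, D, B, F]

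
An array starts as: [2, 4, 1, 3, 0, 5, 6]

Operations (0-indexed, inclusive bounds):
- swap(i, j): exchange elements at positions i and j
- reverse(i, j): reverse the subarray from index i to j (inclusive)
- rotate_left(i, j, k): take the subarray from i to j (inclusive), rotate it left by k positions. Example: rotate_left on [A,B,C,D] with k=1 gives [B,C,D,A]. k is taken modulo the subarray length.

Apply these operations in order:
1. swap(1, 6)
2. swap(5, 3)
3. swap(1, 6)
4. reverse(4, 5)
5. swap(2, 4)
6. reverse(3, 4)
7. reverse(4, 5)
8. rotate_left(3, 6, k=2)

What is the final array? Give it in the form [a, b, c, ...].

Answer: [2, 4, 3, 5, 6, 1, 0]

Derivation:
After 1 (swap(1, 6)): [2, 6, 1, 3, 0, 5, 4]
After 2 (swap(5, 3)): [2, 6, 1, 5, 0, 3, 4]
After 3 (swap(1, 6)): [2, 4, 1, 5, 0, 3, 6]
After 4 (reverse(4, 5)): [2, 4, 1, 5, 3, 0, 6]
After 5 (swap(2, 4)): [2, 4, 3, 5, 1, 0, 6]
After 6 (reverse(3, 4)): [2, 4, 3, 1, 5, 0, 6]
After 7 (reverse(4, 5)): [2, 4, 3, 1, 0, 5, 6]
After 8 (rotate_left(3, 6, k=2)): [2, 4, 3, 5, 6, 1, 0]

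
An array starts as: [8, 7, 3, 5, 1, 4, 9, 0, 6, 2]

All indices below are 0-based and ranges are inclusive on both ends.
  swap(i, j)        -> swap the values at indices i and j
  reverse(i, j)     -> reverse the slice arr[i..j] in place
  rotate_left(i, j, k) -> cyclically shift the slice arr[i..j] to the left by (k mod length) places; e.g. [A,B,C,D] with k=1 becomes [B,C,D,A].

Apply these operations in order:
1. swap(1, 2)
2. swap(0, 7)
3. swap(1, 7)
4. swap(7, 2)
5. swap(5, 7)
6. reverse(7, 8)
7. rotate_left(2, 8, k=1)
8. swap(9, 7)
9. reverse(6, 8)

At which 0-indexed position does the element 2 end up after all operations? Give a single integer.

Answer: 7

Derivation:
After 1 (swap(1, 2)): [8, 3, 7, 5, 1, 4, 9, 0, 6, 2]
After 2 (swap(0, 7)): [0, 3, 7, 5, 1, 4, 9, 8, 6, 2]
After 3 (swap(1, 7)): [0, 8, 7, 5, 1, 4, 9, 3, 6, 2]
After 4 (swap(7, 2)): [0, 8, 3, 5, 1, 4, 9, 7, 6, 2]
After 5 (swap(5, 7)): [0, 8, 3, 5, 1, 7, 9, 4, 6, 2]
After 6 (reverse(7, 8)): [0, 8, 3, 5, 1, 7, 9, 6, 4, 2]
After 7 (rotate_left(2, 8, k=1)): [0, 8, 5, 1, 7, 9, 6, 4, 3, 2]
After 8 (swap(9, 7)): [0, 8, 5, 1, 7, 9, 6, 2, 3, 4]
After 9 (reverse(6, 8)): [0, 8, 5, 1, 7, 9, 3, 2, 6, 4]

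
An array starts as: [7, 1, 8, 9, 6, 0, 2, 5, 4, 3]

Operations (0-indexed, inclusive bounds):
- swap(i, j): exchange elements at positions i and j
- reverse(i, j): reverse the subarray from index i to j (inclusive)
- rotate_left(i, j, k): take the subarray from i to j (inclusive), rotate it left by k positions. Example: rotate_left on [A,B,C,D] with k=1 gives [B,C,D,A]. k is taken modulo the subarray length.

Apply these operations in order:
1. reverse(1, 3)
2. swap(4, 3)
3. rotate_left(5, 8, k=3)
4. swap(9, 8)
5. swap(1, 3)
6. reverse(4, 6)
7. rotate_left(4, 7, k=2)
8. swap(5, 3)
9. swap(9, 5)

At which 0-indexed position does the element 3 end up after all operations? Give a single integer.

After 1 (reverse(1, 3)): [7, 9, 8, 1, 6, 0, 2, 5, 4, 3]
After 2 (swap(4, 3)): [7, 9, 8, 6, 1, 0, 2, 5, 4, 3]
After 3 (rotate_left(5, 8, k=3)): [7, 9, 8, 6, 1, 4, 0, 2, 5, 3]
After 4 (swap(9, 8)): [7, 9, 8, 6, 1, 4, 0, 2, 3, 5]
After 5 (swap(1, 3)): [7, 6, 8, 9, 1, 4, 0, 2, 3, 5]
After 6 (reverse(4, 6)): [7, 6, 8, 9, 0, 4, 1, 2, 3, 5]
After 7 (rotate_left(4, 7, k=2)): [7, 6, 8, 9, 1, 2, 0, 4, 3, 5]
After 8 (swap(5, 3)): [7, 6, 8, 2, 1, 9, 0, 4, 3, 5]
After 9 (swap(9, 5)): [7, 6, 8, 2, 1, 5, 0, 4, 3, 9]

Answer: 8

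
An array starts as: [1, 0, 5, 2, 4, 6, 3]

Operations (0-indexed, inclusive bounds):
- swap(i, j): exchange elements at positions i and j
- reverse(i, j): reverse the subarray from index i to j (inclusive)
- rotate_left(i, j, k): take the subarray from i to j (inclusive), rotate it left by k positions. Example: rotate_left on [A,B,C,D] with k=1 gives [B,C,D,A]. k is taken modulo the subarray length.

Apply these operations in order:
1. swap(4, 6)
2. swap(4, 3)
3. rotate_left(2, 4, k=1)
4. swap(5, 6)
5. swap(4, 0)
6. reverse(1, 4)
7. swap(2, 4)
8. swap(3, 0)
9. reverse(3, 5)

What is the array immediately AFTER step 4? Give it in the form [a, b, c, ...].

After 1 (swap(4, 6)): [1, 0, 5, 2, 3, 6, 4]
After 2 (swap(4, 3)): [1, 0, 5, 3, 2, 6, 4]
After 3 (rotate_left(2, 4, k=1)): [1, 0, 3, 2, 5, 6, 4]
After 4 (swap(5, 6)): [1, 0, 3, 2, 5, 4, 6]

Answer: [1, 0, 3, 2, 5, 4, 6]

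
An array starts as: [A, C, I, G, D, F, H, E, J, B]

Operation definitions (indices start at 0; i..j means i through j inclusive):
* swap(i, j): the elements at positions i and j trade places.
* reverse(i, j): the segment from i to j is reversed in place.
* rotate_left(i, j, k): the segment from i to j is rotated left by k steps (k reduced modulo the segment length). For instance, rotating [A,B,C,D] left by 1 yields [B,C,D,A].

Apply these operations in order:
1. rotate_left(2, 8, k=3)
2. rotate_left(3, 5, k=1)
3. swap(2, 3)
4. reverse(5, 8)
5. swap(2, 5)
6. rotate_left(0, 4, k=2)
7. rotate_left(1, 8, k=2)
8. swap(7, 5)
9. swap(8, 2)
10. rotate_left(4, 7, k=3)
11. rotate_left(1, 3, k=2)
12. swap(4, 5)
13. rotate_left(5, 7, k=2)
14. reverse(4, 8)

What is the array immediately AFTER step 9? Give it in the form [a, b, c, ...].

Answer: [D, A, J, E, G, F, H, I, C, B]

Derivation:
After 1 (rotate_left(2, 8, k=3)): [A, C, F, H, E, J, I, G, D, B]
After 2 (rotate_left(3, 5, k=1)): [A, C, F, E, J, H, I, G, D, B]
After 3 (swap(2, 3)): [A, C, E, F, J, H, I, G, D, B]
After 4 (reverse(5, 8)): [A, C, E, F, J, D, G, I, H, B]
After 5 (swap(2, 5)): [A, C, D, F, J, E, G, I, H, B]
After 6 (rotate_left(0, 4, k=2)): [D, F, J, A, C, E, G, I, H, B]
After 7 (rotate_left(1, 8, k=2)): [D, A, C, E, G, I, H, F, J, B]
After 8 (swap(7, 5)): [D, A, C, E, G, F, H, I, J, B]
After 9 (swap(8, 2)): [D, A, J, E, G, F, H, I, C, B]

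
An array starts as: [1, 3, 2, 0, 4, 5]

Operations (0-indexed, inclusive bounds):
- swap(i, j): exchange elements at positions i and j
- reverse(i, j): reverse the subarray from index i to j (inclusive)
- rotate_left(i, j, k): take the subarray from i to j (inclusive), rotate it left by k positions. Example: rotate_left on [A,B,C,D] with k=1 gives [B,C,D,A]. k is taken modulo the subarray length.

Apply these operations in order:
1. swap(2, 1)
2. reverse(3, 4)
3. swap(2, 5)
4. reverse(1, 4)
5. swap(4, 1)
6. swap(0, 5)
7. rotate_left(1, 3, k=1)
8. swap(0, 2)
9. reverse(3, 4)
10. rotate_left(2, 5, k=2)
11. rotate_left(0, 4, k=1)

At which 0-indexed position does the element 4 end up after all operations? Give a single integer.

After 1 (swap(2, 1)): [1, 2, 3, 0, 4, 5]
After 2 (reverse(3, 4)): [1, 2, 3, 4, 0, 5]
After 3 (swap(2, 5)): [1, 2, 5, 4, 0, 3]
After 4 (reverse(1, 4)): [1, 0, 4, 5, 2, 3]
After 5 (swap(4, 1)): [1, 2, 4, 5, 0, 3]
After 6 (swap(0, 5)): [3, 2, 4, 5, 0, 1]
After 7 (rotate_left(1, 3, k=1)): [3, 4, 5, 2, 0, 1]
After 8 (swap(0, 2)): [5, 4, 3, 2, 0, 1]
After 9 (reverse(3, 4)): [5, 4, 3, 0, 2, 1]
After 10 (rotate_left(2, 5, k=2)): [5, 4, 2, 1, 3, 0]
After 11 (rotate_left(0, 4, k=1)): [4, 2, 1, 3, 5, 0]

Answer: 0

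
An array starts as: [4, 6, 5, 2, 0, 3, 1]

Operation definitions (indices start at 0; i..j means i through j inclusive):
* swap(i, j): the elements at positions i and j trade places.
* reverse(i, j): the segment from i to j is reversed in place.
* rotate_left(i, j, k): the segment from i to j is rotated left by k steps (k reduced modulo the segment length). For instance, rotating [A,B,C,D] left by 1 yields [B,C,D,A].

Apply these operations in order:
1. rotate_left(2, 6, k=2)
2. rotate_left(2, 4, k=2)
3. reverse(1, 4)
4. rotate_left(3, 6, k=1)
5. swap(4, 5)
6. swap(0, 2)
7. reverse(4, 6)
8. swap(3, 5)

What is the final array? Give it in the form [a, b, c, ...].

Answer: [0, 3, 4, 5, 1, 6, 2]

Derivation:
After 1 (rotate_left(2, 6, k=2)): [4, 6, 0, 3, 1, 5, 2]
After 2 (rotate_left(2, 4, k=2)): [4, 6, 1, 0, 3, 5, 2]
After 3 (reverse(1, 4)): [4, 3, 0, 1, 6, 5, 2]
After 4 (rotate_left(3, 6, k=1)): [4, 3, 0, 6, 5, 2, 1]
After 5 (swap(4, 5)): [4, 3, 0, 6, 2, 5, 1]
After 6 (swap(0, 2)): [0, 3, 4, 6, 2, 5, 1]
After 7 (reverse(4, 6)): [0, 3, 4, 6, 1, 5, 2]
After 8 (swap(3, 5)): [0, 3, 4, 5, 1, 6, 2]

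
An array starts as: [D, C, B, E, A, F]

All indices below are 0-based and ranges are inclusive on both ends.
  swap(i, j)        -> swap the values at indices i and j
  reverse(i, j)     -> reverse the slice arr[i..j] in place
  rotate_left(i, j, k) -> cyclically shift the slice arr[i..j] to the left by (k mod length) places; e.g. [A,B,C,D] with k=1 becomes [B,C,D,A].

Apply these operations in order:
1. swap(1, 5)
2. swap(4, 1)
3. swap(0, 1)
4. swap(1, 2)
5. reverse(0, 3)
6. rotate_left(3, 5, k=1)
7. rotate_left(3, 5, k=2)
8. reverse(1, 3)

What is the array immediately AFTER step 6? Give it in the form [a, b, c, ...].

After 1 (swap(1, 5)): [D, F, B, E, A, C]
After 2 (swap(4, 1)): [D, A, B, E, F, C]
After 3 (swap(0, 1)): [A, D, B, E, F, C]
After 4 (swap(1, 2)): [A, B, D, E, F, C]
After 5 (reverse(0, 3)): [E, D, B, A, F, C]
After 6 (rotate_left(3, 5, k=1)): [E, D, B, F, C, A]

Answer: [E, D, B, F, C, A]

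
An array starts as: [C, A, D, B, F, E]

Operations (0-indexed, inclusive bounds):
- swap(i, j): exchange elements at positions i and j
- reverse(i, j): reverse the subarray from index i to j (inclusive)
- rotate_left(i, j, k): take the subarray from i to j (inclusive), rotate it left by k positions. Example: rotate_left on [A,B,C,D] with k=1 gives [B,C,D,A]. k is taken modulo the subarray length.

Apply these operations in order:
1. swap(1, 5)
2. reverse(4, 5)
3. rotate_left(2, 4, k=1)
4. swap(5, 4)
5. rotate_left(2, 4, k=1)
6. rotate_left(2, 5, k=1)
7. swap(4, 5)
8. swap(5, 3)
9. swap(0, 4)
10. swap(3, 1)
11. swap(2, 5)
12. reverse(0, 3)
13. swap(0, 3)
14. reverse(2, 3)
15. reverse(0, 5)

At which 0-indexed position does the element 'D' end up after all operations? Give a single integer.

After 1 (swap(1, 5)): [C, E, D, B, F, A]
After 2 (reverse(4, 5)): [C, E, D, B, A, F]
After 3 (rotate_left(2, 4, k=1)): [C, E, B, A, D, F]
After 4 (swap(5, 4)): [C, E, B, A, F, D]
After 5 (rotate_left(2, 4, k=1)): [C, E, A, F, B, D]
After 6 (rotate_left(2, 5, k=1)): [C, E, F, B, D, A]
After 7 (swap(4, 5)): [C, E, F, B, A, D]
After 8 (swap(5, 3)): [C, E, F, D, A, B]
After 9 (swap(0, 4)): [A, E, F, D, C, B]
After 10 (swap(3, 1)): [A, D, F, E, C, B]
After 11 (swap(2, 5)): [A, D, B, E, C, F]
After 12 (reverse(0, 3)): [E, B, D, A, C, F]
After 13 (swap(0, 3)): [A, B, D, E, C, F]
After 14 (reverse(2, 3)): [A, B, E, D, C, F]
After 15 (reverse(0, 5)): [F, C, D, E, B, A]

Answer: 2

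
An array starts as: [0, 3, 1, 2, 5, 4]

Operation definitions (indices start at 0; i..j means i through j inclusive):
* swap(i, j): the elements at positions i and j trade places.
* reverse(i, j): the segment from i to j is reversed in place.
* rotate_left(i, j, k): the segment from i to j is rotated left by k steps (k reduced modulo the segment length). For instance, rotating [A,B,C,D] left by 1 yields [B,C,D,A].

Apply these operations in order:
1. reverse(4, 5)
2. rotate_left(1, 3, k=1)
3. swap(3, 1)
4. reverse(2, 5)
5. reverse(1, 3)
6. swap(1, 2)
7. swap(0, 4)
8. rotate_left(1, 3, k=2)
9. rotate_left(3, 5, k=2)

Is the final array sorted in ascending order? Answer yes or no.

After 1 (reverse(4, 5)): [0, 3, 1, 2, 4, 5]
After 2 (rotate_left(1, 3, k=1)): [0, 1, 2, 3, 4, 5]
After 3 (swap(3, 1)): [0, 3, 2, 1, 4, 5]
After 4 (reverse(2, 5)): [0, 3, 5, 4, 1, 2]
After 5 (reverse(1, 3)): [0, 4, 5, 3, 1, 2]
After 6 (swap(1, 2)): [0, 5, 4, 3, 1, 2]
After 7 (swap(0, 4)): [1, 5, 4, 3, 0, 2]
After 8 (rotate_left(1, 3, k=2)): [1, 3, 5, 4, 0, 2]
After 9 (rotate_left(3, 5, k=2)): [1, 3, 5, 2, 4, 0]

Answer: no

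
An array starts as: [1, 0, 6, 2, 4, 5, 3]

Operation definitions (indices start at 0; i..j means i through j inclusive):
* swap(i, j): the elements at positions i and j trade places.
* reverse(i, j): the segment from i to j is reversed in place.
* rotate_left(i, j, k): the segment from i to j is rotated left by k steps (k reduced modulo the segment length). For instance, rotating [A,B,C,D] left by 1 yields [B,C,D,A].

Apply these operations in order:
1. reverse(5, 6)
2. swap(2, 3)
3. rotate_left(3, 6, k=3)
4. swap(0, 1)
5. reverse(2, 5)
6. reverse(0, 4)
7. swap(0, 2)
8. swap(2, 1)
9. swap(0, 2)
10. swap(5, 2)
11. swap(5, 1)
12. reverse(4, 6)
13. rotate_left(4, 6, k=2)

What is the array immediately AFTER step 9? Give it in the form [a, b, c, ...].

Answer: [6, 5, 4, 1, 0, 2, 3]

Derivation:
After 1 (reverse(5, 6)): [1, 0, 6, 2, 4, 3, 5]
After 2 (swap(2, 3)): [1, 0, 2, 6, 4, 3, 5]
After 3 (rotate_left(3, 6, k=3)): [1, 0, 2, 5, 6, 4, 3]
After 4 (swap(0, 1)): [0, 1, 2, 5, 6, 4, 3]
After 5 (reverse(2, 5)): [0, 1, 4, 6, 5, 2, 3]
After 6 (reverse(0, 4)): [5, 6, 4, 1, 0, 2, 3]
After 7 (swap(0, 2)): [4, 6, 5, 1, 0, 2, 3]
After 8 (swap(2, 1)): [4, 5, 6, 1, 0, 2, 3]
After 9 (swap(0, 2)): [6, 5, 4, 1, 0, 2, 3]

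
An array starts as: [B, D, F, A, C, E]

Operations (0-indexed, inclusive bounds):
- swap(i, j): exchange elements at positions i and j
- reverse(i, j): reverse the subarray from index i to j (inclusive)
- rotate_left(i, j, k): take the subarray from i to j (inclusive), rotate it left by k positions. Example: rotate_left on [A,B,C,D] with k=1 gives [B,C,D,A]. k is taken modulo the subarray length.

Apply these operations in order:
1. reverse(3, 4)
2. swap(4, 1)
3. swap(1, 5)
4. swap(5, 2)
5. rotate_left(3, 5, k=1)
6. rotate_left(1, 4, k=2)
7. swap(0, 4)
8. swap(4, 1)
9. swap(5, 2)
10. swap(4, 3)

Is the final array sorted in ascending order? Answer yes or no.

Answer: yes

Derivation:
After 1 (reverse(3, 4)): [B, D, F, C, A, E]
After 2 (swap(4, 1)): [B, A, F, C, D, E]
After 3 (swap(1, 5)): [B, E, F, C, D, A]
After 4 (swap(5, 2)): [B, E, A, C, D, F]
After 5 (rotate_left(3, 5, k=1)): [B, E, A, D, F, C]
After 6 (rotate_left(1, 4, k=2)): [B, D, F, E, A, C]
After 7 (swap(0, 4)): [A, D, F, E, B, C]
After 8 (swap(4, 1)): [A, B, F, E, D, C]
After 9 (swap(5, 2)): [A, B, C, E, D, F]
After 10 (swap(4, 3)): [A, B, C, D, E, F]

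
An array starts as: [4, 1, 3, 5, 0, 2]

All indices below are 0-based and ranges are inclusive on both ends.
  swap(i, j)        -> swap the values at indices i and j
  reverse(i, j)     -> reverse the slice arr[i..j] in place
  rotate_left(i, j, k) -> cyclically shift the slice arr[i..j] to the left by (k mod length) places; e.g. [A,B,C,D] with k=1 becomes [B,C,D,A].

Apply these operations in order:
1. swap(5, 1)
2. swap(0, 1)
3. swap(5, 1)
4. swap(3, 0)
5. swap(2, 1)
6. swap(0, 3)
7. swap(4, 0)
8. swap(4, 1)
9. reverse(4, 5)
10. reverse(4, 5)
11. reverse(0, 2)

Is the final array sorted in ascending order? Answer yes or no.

After 1 (swap(5, 1)): [4, 2, 3, 5, 0, 1]
After 2 (swap(0, 1)): [2, 4, 3, 5, 0, 1]
After 3 (swap(5, 1)): [2, 1, 3, 5, 0, 4]
After 4 (swap(3, 0)): [5, 1, 3, 2, 0, 4]
After 5 (swap(2, 1)): [5, 3, 1, 2, 0, 4]
After 6 (swap(0, 3)): [2, 3, 1, 5, 0, 4]
After 7 (swap(4, 0)): [0, 3, 1, 5, 2, 4]
After 8 (swap(4, 1)): [0, 2, 1, 5, 3, 4]
After 9 (reverse(4, 5)): [0, 2, 1, 5, 4, 3]
After 10 (reverse(4, 5)): [0, 2, 1, 5, 3, 4]
After 11 (reverse(0, 2)): [1, 2, 0, 5, 3, 4]

Answer: no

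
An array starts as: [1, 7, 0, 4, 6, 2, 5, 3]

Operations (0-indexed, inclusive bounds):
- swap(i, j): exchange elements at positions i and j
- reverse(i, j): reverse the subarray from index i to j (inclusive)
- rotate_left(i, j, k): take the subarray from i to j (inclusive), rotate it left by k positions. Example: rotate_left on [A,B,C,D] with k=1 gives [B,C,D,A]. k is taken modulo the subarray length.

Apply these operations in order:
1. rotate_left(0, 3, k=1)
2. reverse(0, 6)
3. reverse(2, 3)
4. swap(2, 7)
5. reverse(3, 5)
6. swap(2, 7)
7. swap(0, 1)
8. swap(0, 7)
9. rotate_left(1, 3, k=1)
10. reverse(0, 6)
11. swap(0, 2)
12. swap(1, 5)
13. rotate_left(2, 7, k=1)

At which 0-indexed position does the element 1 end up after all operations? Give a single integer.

After 1 (rotate_left(0, 3, k=1)): [7, 0, 4, 1, 6, 2, 5, 3]
After 2 (reverse(0, 6)): [5, 2, 6, 1, 4, 0, 7, 3]
After 3 (reverse(2, 3)): [5, 2, 1, 6, 4, 0, 7, 3]
After 4 (swap(2, 7)): [5, 2, 3, 6, 4, 0, 7, 1]
After 5 (reverse(3, 5)): [5, 2, 3, 0, 4, 6, 7, 1]
After 6 (swap(2, 7)): [5, 2, 1, 0, 4, 6, 7, 3]
After 7 (swap(0, 1)): [2, 5, 1, 0, 4, 6, 7, 3]
After 8 (swap(0, 7)): [3, 5, 1, 0, 4, 6, 7, 2]
After 9 (rotate_left(1, 3, k=1)): [3, 1, 0, 5, 4, 6, 7, 2]
After 10 (reverse(0, 6)): [7, 6, 4, 5, 0, 1, 3, 2]
After 11 (swap(0, 2)): [4, 6, 7, 5, 0, 1, 3, 2]
After 12 (swap(1, 5)): [4, 1, 7, 5, 0, 6, 3, 2]
After 13 (rotate_left(2, 7, k=1)): [4, 1, 5, 0, 6, 3, 2, 7]

Answer: 1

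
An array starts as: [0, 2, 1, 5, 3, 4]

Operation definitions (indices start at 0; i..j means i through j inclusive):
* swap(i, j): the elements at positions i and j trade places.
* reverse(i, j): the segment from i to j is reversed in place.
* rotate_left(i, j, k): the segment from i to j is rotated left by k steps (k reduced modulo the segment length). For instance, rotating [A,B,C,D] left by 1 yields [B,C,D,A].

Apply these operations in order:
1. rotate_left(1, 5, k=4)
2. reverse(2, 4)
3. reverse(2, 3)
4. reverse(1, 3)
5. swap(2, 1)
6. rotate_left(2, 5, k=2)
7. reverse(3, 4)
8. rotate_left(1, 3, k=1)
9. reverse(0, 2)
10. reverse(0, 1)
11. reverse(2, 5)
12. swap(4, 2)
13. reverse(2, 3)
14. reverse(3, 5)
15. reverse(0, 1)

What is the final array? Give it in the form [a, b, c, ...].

Answer: [5, 2, 3, 0, 4, 1]

Derivation:
After 1 (rotate_left(1, 5, k=4)): [0, 4, 2, 1, 5, 3]
After 2 (reverse(2, 4)): [0, 4, 5, 1, 2, 3]
After 3 (reverse(2, 3)): [0, 4, 1, 5, 2, 3]
After 4 (reverse(1, 3)): [0, 5, 1, 4, 2, 3]
After 5 (swap(2, 1)): [0, 1, 5, 4, 2, 3]
After 6 (rotate_left(2, 5, k=2)): [0, 1, 2, 3, 5, 4]
After 7 (reverse(3, 4)): [0, 1, 2, 5, 3, 4]
After 8 (rotate_left(1, 3, k=1)): [0, 2, 5, 1, 3, 4]
After 9 (reverse(0, 2)): [5, 2, 0, 1, 3, 4]
After 10 (reverse(0, 1)): [2, 5, 0, 1, 3, 4]
After 11 (reverse(2, 5)): [2, 5, 4, 3, 1, 0]
After 12 (swap(4, 2)): [2, 5, 1, 3, 4, 0]
After 13 (reverse(2, 3)): [2, 5, 3, 1, 4, 0]
After 14 (reverse(3, 5)): [2, 5, 3, 0, 4, 1]
After 15 (reverse(0, 1)): [5, 2, 3, 0, 4, 1]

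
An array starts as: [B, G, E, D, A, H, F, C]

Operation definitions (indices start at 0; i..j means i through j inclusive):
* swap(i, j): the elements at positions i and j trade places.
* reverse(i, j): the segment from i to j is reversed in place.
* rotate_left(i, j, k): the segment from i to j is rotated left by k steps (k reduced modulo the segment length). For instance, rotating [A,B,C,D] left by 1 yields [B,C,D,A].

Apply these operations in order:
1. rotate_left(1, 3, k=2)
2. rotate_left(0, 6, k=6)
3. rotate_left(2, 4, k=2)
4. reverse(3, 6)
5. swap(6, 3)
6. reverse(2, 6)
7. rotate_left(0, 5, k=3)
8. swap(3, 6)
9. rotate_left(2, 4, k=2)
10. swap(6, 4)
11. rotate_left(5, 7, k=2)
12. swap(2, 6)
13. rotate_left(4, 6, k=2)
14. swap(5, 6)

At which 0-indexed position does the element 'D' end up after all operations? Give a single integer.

After 1 (rotate_left(1, 3, k=2)): [B, D, G, E, A, H, F, C]
After 2 (rotate_left(0, 6, k=6)): [F, B, D, G, E, A, H, C]
After 3 (rotate_left(2, 4, k=2)): [F, B, E, D, G, A, H, C]
After 4 (reverse(3, 6)): [F, B, E, H, A, G, D, C]
After 5 (swap(6, 3)): [F, B, E, D, A, G, H, C]
After 6 (reverse(2, 6)): [F, B, H, G, A, D, E, C]
After 7 (rotate_left(0, 5, k=3)): [G, A, D, F, B, H, E, C]
After 8 (swap(3, 6)): [G, A, D, E, B, H, F, C]
After 9 (rotate_left(2, 4, k=2)): [G, A, B, D, E, H, F, C]
After 10 (swap(6, 4)): [G, A, B, D, F, H, E, C]
After 11 (rotate_left(5, 7, k=2)): [G, A, B, D, F, C, H, E]
After 12 (swap(2, 6)): [G, A, H, D, F, C, B, E]
After 13 (rotate_left(4, 6, k=2)): [G, A, H, D, B, F, C, E]
After 14 (swap(5, 6)): [G, A, H, D, B, C, F, E]

Answer: 3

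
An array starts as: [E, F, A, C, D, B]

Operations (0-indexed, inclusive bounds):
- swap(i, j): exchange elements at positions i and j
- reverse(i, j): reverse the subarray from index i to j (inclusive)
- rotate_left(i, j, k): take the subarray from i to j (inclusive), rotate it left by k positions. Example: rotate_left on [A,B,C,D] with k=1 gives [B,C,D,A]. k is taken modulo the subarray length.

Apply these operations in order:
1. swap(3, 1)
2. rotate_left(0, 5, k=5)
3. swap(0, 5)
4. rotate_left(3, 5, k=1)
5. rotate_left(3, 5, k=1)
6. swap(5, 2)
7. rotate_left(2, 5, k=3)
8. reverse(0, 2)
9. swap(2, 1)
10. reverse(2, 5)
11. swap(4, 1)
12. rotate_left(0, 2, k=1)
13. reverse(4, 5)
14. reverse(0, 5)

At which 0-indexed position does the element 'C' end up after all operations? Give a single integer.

Answer: 3

Derivation:
After 1 (swap(3, 1)): [E, C, A, F, D, B]
After 2 (rotate_left(0, 5, k=5)): [B, E, C, A, F, D]
After 3 (swap(0, 5)): [D, E, C, A, F, B]
After 4 (rotate_left(3, 5, k=1)): [D, E, C, F, B, A]
After 5 (rotate_left(3, 5, k=1)): [D, E, C, B, A, F]
After 6 (swap(5, 2)): [D, E, F, B, A, C]
After 7 (rotate_left(2, 5, k=3)): [D, E, C, F, B, A]
After 8 (reverse(0, 2)): [C, E, D, F, B, A]
After 9 (swap(2, 1)): [C, D, E, F, B, A]
After 10 (reverse(2, 5)): [C, D, A, B, F, E]
After 11 (swap(4, 1)): [C, F, A, B, D, E]
After 12 (rotate_left(0, 2, k=1)): [F, A, C, B, D, E]
After 13 (reverse(4, 5)): [F, A, C, B, E, D]
After 14 (reverse(0, 5)): [D, E, B, C, A, F]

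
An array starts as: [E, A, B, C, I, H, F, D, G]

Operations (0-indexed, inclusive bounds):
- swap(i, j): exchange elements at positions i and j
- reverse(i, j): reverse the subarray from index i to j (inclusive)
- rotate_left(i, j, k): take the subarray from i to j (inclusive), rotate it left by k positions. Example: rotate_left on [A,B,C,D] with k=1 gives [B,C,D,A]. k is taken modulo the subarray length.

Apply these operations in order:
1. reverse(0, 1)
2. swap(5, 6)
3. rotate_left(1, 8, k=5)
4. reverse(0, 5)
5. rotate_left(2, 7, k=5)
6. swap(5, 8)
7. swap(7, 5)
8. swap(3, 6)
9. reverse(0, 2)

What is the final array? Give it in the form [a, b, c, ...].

Answer: [I, E, B, A, D, C, G, F, H]

Derivation:
After 1 (reverse(0, 1)): [A, E, B, C, I, H, F, D, G]
After 2 (swap(5, 6)): [A, E, B, C, I, F, H, D, G]
After 3 (rotate_left(1, 8, k=5)): [A, H, D, G, E, B, C, I, F]
After 4 (reverse(0, 5)): [B, E, G, D, H, A, C, I, F]
After 5 (rotate_left(2, 7, k=5)): [B, E, I, G, D, H, A, C, F]
After 6 (swap(5, 8)): [B, E, I, G, D, F, A, C, H]
After 7 (swap(7, 5)): [B, E, I, G, D, C, A, F, H]
After 8 (swap(3, 6)): [B, E, I, A, D, C, G, F, H]
After 9 (reverse(0, 2)): [I, E, B, A, D, C, G, F, H]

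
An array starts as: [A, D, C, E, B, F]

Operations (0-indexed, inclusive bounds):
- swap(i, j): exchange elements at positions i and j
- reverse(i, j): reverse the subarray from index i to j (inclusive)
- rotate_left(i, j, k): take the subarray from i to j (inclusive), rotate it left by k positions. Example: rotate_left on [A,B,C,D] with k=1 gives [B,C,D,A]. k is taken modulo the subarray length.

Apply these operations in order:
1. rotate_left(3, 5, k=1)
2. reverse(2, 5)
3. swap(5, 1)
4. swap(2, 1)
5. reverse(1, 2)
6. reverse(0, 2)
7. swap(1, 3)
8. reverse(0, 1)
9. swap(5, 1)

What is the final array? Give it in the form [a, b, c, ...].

After 1 (rotate_left(3, 5, k=1)): [A, D, C, B, F, E]
After 2 (reverse(2, 5)): [A, D, E, F, B, C]
After 3 (swap(5, 1)): [A, C, E, F, B, D]
After 4 (swap(2, 1)): [A, E, C, F, B, D]
After 5 (reverse(1, 2)): [A, C, E, F, B, D]
After 6 (reverse(0, 2)): [E, C, A, F, B, D]
After 7 (swap(1, 3)): [E, F, A, C, B, D]
After 8 (reverse(0, 1)): [F, E, A, C, B, D]
After 9 (swap(5, 1)): [F, D, A, C, B, E]

Answer: [F, D, A, C, B, E]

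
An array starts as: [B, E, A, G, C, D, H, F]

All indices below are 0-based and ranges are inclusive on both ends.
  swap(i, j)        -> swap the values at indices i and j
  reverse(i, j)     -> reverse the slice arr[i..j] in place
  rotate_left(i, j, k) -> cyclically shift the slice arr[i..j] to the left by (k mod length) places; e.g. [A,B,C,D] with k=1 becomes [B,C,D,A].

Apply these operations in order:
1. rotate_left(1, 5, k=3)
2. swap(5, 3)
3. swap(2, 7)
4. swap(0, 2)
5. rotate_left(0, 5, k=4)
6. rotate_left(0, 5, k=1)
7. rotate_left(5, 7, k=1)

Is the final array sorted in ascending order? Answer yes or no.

Answer: no

Derivation:
After 1 (rotate_left(1, 5, k=3)): [B, C, D, E, A, G, H, F]
After 2 (swap(5, 3)): [B, C, D, G, A, E, H, F]
After 3 (swap(2, 7)): [B, C, F, G, A, E, H, D]
After 4 (swap(0, 2)): [F, C, B, G, A, E, H, D]
After 5 (rotate_left(0, 5, k=4)): [A, E, F, C, B, G, H, D]
After 6 (rotate_left(0, 5, k=1)): [E, F, C, B, G, A, H, D]
After 7 (rotate_left(5, 7, k=1)): [E, F, C, B, G, H, D, A]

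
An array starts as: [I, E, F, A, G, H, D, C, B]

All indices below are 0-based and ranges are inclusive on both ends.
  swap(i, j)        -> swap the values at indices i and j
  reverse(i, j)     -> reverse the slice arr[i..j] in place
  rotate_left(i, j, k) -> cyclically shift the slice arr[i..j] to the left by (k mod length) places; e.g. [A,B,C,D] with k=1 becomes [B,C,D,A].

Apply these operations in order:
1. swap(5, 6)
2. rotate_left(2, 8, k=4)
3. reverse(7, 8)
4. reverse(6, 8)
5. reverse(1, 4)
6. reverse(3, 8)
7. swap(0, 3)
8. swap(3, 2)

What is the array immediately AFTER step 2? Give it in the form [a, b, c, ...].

After 1 (swap(5, 6)): [I, E, F, A, G, D, H, C, B]
After 2 (rotate_left(2, 8, k=4)): [I, E, H, C, B, F, A, G, D]

Answer: [I, E, H, C, B, F, A, G, D]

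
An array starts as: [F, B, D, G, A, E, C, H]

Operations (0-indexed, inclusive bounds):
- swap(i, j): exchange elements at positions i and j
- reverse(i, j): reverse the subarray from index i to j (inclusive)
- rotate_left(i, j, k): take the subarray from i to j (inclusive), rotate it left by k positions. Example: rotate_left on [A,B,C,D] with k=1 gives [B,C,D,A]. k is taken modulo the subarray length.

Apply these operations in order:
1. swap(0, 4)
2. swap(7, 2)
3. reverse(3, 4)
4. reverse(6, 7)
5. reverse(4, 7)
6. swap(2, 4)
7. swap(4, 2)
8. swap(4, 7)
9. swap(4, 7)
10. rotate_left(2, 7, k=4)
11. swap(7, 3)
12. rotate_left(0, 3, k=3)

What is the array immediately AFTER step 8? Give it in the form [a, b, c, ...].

After 1 (swap(0, 4)): [A, B, D, G, F, E, C, H]
After 2 (swap(7, 2)): [A, B, H, G, F, E, C, D]
After 3 (reverse(3, 4)): [A, B, H, F, G, E, C, D]
After 4 (reverse(6, 7)): [A, B, H, F, G, E, D, C]
After 5 (reverse(4, 7)): [A, B, H, F, C, D, E, G]
After 6 (swap(2, 4)): [A, B, C, F, H, D, E, G]
After 7 (swap(4, 2)): [A, B, H, F, C, D, E, G]
After 8 (swap(4, 7)): [A, B, H, F, G, D, E, C]

Answer: [A, B, H, F, G, D, E, C]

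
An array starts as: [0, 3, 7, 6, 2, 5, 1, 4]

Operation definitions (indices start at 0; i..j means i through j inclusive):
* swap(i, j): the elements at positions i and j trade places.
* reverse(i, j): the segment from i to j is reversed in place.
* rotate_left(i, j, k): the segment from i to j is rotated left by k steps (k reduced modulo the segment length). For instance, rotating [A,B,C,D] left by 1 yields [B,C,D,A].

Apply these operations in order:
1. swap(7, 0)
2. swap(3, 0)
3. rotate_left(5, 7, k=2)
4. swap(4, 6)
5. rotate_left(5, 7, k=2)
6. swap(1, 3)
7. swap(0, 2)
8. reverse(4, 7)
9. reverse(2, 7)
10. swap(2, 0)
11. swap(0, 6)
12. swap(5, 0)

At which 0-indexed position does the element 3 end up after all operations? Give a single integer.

After 1 (swap(7, 0)): [4, 3, 7, 6, 2, 5, 1, 0]
After 2 (swap(3, 0)): [6, 3, 7, 4, 2, 5, 1, 0]
After 3 (rotate_left(5, 7, k=2)): [6, 3, 7, 4, 2, 0, 5, 1]
After 4 (swap(4, 6)): [6, 3, 7, 4, 5, 0, 2, 1]
After 5 (rotate_left(5, 7, k=2)): [6, 3, 7, 4, 5, 1, 0, 2]
After 6 (swap(1, 3)): [6, 4, 7, 3, 5, 1, 0, 2]
After 7 (swap(0, 2)): [7, 4, 6, 3, 5, 1, 0, 2]
After 8 (reverse(4, 7)): [7, 4, 6, 3, 2, 0, 1, 5]
After 9 (reverse(2, 7)): [7, 4, 5, 1, 0, 2, 3, 6]
After 10 (swap(2, 0)): [5, 4, 7, 1, 0, 2, 3, 6]
After 11 (swap(0, 6)): [3, 4, 7, 1, 0, 2, 5, 6]
After 12 (swap(5, 0)): [2, 4, 7, 1, 0, 3, 5, 6]

Answer: 5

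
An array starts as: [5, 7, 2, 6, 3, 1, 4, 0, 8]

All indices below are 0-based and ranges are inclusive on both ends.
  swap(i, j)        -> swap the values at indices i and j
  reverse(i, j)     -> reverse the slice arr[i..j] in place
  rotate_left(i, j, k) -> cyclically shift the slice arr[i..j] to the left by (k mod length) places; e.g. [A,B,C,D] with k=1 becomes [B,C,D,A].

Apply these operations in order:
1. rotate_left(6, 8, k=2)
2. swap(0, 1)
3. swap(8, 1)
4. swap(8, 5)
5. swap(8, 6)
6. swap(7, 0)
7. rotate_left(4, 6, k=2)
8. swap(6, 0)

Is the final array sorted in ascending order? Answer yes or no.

Answer: no

Derivation:
After 1 (rotate_left(6, 8, k=2)): [5, 7, 2, 6, 3, 1, 8, 4, 0]
After 2 (swap(0, 1)): [7, 5, 2, 6, 3, 1, 8, 4, 0]
After 3 (swap(8, 1)): [7, 0, 2, 6, 3, 1, 8, 4, 5]
After 4 (swap(8, 5)): [7, 0, 2, 6, 3, 5, 8, 4, 1]
After 5 (swap(8, 6)): [7, 0, 2, 6, 3, 5, 1, 4, 8]
After 6 (swap(7, 0)): [4, 0, 2, 6, 3, 5, 1, 7, 8]
After 7 (rotate_left(4, 6, k=2)): [4, 0, 2, 6, 1, 3, 5, 7, 8]
After 8 (swap(6, 0)): [5, 0, 2, 6, 1, 3, 4, 7, 8]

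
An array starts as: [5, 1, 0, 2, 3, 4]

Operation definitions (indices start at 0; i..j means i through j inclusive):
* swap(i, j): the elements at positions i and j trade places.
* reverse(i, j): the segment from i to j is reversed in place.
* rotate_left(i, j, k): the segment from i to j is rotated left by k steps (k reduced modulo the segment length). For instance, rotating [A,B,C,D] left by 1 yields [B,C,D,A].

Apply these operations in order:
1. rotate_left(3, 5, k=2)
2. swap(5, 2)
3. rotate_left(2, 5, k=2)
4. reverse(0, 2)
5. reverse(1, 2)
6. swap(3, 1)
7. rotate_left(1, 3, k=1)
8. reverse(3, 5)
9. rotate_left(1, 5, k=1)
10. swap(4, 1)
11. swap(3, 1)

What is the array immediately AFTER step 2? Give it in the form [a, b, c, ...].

After 1 (rotate_left(3, 5, k=2)): [5, 1, 0, 4, 2, 3]
After 2 (swap(5, 2)): [5, 1, 3, 4, 2, 0]

Answer: [5, 1, 3, 4, 2, 0]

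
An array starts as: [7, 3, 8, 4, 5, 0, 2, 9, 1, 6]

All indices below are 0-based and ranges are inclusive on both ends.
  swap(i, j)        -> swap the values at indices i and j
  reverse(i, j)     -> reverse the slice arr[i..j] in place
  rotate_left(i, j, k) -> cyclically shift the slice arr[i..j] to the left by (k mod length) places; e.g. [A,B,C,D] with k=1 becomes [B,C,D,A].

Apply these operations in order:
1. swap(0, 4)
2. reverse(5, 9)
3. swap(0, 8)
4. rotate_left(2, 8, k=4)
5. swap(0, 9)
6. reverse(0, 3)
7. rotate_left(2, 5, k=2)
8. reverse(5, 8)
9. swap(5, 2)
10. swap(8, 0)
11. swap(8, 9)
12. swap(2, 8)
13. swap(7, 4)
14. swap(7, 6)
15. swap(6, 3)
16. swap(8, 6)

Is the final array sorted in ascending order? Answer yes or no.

Answer: yes

Derivation:
After 1 (swap(0, 4)): [5, 3, 8, 4, 7, 0, 2, 9, 1, 6]
After 2 (reverse(5, 9)): [5, 3, 8, 4, 7, 6, 1, 9, 2, 0]
After 3 (swap(0, 8)): [2, 3, 8, 4, 7, 6, 1, 9, 5, 0]
After 4 (rotate_left(2, 8, k=4)): [2, 3, 1, 9, 5, 8, 4, 7, 6, 0]
After 5 (swap(0, 9)): [0, 3, 1, 9, 5, 8, 4, 7, 6, 2]
After 6 (reverse(0, 3)): [9, 1, 3, 0, 5, 8, 4, 7, 6, 2]
After 7 (rotate_left(2, 5, k=2)): [9, 1, 5, 8, 3, 0, 4, 7, 6, 2]
After 8 (reverse(5, 8)): [9, 1, 5, 8, 3, 6, 7, 4, 0, 2]
After 9 (swap(5, 2)): [9, 1, 6, 8, 3, 5, 7, 4, 0, 2]
After 10 (swap(8, 0)): [0, 1, 6, 8, 3, 5, 7, 4, 9, 2]
After 11 (swap(8, 9)): [0, 1, 6, 8, 3, 5, 7, 4, 2, 9]
After 12 (swap(2, 8)): [0, 1, 2, 8, 3, 5, 7, 4, 6, 9]
After 13 (swap(7, 4)): [0, 1, 2, 8, 4, 5, 7, 3, 6, 9]
After 14 (swap(7, 6)): [0, 1, 2, 8, 4, 5, 3, 7, 6, 9]
After 15 (swap(6, 3)): [0, 1, 2, 3, 4, 5, 8, 7, 6, 9]
After 16 (swap(8, 6)): [0, 1, 2, 3, 4, 5, 6, 7, 8, 9]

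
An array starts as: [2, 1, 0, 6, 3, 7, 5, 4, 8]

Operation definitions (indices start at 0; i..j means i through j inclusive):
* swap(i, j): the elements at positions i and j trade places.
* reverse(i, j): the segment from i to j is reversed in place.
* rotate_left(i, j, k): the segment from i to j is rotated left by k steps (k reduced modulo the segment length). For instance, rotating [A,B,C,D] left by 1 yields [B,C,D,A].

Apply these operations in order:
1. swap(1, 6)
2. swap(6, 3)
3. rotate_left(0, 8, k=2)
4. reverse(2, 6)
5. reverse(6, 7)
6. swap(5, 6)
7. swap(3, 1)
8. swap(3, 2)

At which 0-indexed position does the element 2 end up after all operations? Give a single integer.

Answer: 5

Derivation:
After 1 (swap(1, 6)): [2, 5, 0, 6, 3, 7, 1, 4, 8]
After 2 (swap(6, 3)): [2, 5, 0, 1, 3, 7, 6, 4, 8]
After 3 (rotate_left(0, 8, k=2)): [0, 1, 3, 7, 6, 4, 8, 2, 5]
After 4 (reverse(2, 6)): [0, 1, 8, 4, 6, 7, 3, 2, 5]
After 5 (reverse(6, 7)): [0, 1, 8, 4, 6, 7, 2, 3, 5]
After 6 (swap(5, 6)): [0, 1, 8, 4, 6, 2, 7, 3, 5]
After 7 (swap(3, 1)): [0, 4, 8, 1, 6, 2, 7, 3, 5]
After 8 (swap(3, 2)): [0, 4, 1, 8, 6, 2, 7, 3, 5]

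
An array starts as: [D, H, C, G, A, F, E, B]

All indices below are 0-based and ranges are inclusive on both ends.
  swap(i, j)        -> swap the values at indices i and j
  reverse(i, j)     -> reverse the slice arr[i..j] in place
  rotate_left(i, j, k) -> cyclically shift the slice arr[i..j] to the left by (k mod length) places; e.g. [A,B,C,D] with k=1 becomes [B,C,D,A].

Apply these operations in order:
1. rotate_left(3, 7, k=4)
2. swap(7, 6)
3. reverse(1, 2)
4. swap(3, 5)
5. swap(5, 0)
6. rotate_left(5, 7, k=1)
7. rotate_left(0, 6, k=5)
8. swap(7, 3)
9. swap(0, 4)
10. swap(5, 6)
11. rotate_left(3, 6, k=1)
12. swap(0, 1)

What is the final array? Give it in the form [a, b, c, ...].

Answer: [F, H, B, E, G, A, D, C]

Derivation:
After 1 (rotate_left(3, 7, k=4)): [D, H, C, B, G, A, F, E]
After 2 (swap(7, 6)): [D, H, C, B, G, A, E, F]
After 3 (reverse(1, 2)): [D, C, H, B, G, A, E, F]
After 4 (swap(3, 5)): [D, C, H, A, G, B, E, F]
After 5 (swap(5, 0)): [B, C, H, A, G, D, E, F]
After 6 (rotate_left(5, 7, k=1)): [B, C, H, A, G, E, F, D]
After 7 (rotate_left(0, 6, k=5)): [E, F, B, C, H, A, G, D]
After 8 (swap(7, 3)): [E, F, B, D, H, A, G, C]
After 9 (swap(0, 4)): [H, F, B, D, E, A, G, C]
After 10 (swap(5, 6)): [H, F, B, D, E, G, A, C]
After 11 (rotate_left(3, 6, k=1)): [H, F, B, E, G, A, D, C]
After 12 (swap(0, 1)): [F, H, B, E, G, A, D, C]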